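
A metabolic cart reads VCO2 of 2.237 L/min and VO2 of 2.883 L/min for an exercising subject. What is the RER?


RER = VCO2 / VO2 = 2.237 / 2.883 = 0.7759

0.7759


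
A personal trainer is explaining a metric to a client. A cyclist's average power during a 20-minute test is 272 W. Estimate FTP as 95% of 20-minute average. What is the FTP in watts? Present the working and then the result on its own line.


FTP = 20-min power * 0.95
= 272 * 0.95
= 258.4 W

258.4 W


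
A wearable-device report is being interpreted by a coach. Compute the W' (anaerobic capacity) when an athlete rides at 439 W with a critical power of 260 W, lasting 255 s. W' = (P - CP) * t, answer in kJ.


Above-CP power = 179 W
Duration = 255 s
W' = 179 * 255 = 45645 J
Convert: 45645 / 1000 = 45.645 kJ

45.645 kJ


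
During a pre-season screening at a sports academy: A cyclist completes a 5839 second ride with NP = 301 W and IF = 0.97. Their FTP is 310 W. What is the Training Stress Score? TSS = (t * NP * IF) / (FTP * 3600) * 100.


t * NP * IF = 5839 * 301 * 0.97 = 1704812.83
FTP * 3600 = 1116000
TSS = (1704812.83 / 1116000) * 100 = 152.76

152.76 TSS


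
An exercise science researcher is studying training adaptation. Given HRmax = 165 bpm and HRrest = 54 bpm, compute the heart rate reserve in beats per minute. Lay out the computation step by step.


Heart rate reserve = maximum HR minus resting HR
HRR = 165 - 54 = 111 bpm

111 bpm


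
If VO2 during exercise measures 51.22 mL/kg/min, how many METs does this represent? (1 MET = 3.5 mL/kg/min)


METs = VO2 / 3.5 = 51.22 / 3.5 = 14.63

14.63 METs


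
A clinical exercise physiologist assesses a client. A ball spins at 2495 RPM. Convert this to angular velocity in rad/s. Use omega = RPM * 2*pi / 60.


omega = 2495 * 2 * pi / 60
= 2495 * 6.28318531 / 60
= 15676.547 / 60
= 261.276 rad/s

261.276 rad/s


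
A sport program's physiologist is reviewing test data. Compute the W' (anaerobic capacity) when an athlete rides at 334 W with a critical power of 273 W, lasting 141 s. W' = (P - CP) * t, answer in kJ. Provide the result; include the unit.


Above-CP power = 61 W
Duration = 141 s
W' = 61 * 141 = 8601 J
Convert: 8601 / 1000 = 8.601 kJ

8.601 kJ


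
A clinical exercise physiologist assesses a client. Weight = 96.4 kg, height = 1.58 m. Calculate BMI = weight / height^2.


height^2 = 1.58^2 = 2.4964
BMI = 96.4 / 2.4964 = 38.62 kg/m^2

38.62 kg/m^2


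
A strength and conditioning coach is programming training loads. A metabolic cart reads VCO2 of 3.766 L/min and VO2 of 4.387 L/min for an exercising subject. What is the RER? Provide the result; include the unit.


RER = VCO2 / VO2 = 3.766 / 4.387 = 0.8584

0.8584


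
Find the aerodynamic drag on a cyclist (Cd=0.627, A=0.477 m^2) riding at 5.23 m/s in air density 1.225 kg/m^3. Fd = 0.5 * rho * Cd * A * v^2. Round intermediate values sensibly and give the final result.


Fd = 0.5 * 1.225 * 0.627 * 0.477 * 5.23^2
= 0.5 * 1.225 * 0.627 * 0.477 * 27.3529
= 5.011 N

5.011 N


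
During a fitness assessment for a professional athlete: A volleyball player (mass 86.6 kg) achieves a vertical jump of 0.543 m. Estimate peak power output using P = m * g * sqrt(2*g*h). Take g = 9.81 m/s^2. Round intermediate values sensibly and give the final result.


2 * g * h = 2 * 9.81 * 0.543 = 10.65366
sqrt(10.65366) = 3.263994 m/s
P = 86.6 * 9.81 * 3.263994 = 2772.91 W

2772.91 W


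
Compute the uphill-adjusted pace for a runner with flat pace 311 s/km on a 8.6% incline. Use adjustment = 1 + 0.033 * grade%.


Adjustment factor = 1 + 0.033 * 8.6 = 1.2838
Grade-adjusted pace = 311 * 1.2838 = 399.26 s/km

399.26 s/km


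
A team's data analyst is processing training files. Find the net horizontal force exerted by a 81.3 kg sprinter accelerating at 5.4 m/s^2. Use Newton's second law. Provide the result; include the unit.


Newton's second law: F = m * a
F = 81.3 * 5.4 = 439.02 N

439.02 N


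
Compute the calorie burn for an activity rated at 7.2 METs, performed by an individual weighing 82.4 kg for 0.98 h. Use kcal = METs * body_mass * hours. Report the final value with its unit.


Product of METs and mass = 7.2 * 82.4 = 593.28
Total kcal = 593.28 * 0.98 = 581.41 kcal

581.41 kcal


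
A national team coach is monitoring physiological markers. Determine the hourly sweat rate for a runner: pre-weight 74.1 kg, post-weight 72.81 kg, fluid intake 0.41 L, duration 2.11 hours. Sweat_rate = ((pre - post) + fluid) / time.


Mass lost = 74.1 - 72.81 = 1.29 kg
Add fluid consumed: 1.29 + 0.41 = 1.7 L total sweat
Sweat rate = 1.7 / 2.11 = 0.806 L/h

0.806 L/h


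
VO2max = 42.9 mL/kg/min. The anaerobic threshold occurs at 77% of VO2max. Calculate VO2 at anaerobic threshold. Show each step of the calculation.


AT fraction = 77 / 100 = 0.77
AT VO2 = 42.9 * 0.77
= 33.03 mL/kg/min

33.03 mL/kg/min


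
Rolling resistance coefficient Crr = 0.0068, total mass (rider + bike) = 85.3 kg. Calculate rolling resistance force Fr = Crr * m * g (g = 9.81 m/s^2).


Fr = Crr * m * g
= 0.0068 * 85.3 * 9.81
= 5.69 N

5.69 N


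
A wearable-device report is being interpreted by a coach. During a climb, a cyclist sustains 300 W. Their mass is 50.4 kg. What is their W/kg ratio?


Power-to-weight = 300 W / 50.4 kg
= 5.952 W/kg

5.952 W/kg


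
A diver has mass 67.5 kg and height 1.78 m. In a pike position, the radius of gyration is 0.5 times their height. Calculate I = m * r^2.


r = 0.5 * 1.78 = 0.89 m
I = m * r^2 = 67.5 * 0.7921 = 53.467 kg*m^2

53.467 kg*m^2


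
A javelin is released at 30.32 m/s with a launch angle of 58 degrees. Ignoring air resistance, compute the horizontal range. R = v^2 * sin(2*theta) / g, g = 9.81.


Launch speed squared = 919.3024
sin(2 * 58 deg) = 0.898794
Range = 919.3024 * 0.898794 / 9.81
= 84.227 m

84.227 m


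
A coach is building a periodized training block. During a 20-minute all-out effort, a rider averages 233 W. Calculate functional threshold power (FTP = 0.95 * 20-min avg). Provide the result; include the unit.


FTP = 0.95 * 233
= 221.35 W

221.35 W


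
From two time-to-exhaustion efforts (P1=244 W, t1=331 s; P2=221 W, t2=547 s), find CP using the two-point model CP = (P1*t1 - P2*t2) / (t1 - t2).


Work in trial 1 = 80764 J
Work in trial 2 = 120887 J
Delta work = -40123 J
Delta time = -216 s
CP = -40123 / -216 = 185.75 W

185.75 W


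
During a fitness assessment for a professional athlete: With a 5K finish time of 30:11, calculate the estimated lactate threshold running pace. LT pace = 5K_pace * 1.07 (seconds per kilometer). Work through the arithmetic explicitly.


Race duration = 1811 s for 5 km
Average pace = 1811 / 5 = 362.2 s/km
LT pace = 362.2 * 1.07
= 387.55 s/km

387.55 s/km


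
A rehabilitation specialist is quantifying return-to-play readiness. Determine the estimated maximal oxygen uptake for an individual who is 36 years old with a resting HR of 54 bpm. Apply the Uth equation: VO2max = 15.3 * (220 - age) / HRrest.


HRmax = 220 - 36 = 184
VO2max = 15.3 * (184 / 54)
= 15.3 * 3.4074
= 52.13 mL/kg/min

52.13 mL/kg/min


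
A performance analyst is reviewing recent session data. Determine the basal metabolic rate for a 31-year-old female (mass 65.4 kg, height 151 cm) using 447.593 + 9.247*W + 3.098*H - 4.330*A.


BMR = 447.593 + 9.247*65.4 + 3.098*151 - 4.330*31
= 1385.91 kcal/day

1385.91 kcal/day


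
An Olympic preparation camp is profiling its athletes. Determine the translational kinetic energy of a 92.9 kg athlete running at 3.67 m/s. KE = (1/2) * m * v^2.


KE = 0.5 * m * v^2
= 0.5 * 92.9 * 3.67^2
= 0.5 * 92.9 * 13.4689
= 625.63 J

625.63 J


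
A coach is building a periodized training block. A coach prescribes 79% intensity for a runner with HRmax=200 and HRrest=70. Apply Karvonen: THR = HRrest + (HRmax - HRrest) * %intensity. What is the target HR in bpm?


Heart rate reserve = 200 - 70 = 130
Intensity fraction = 79 / 100 = 0.79
THR = 70 + 130 * 0.79 = 172.7 bpm

172.7 bpm


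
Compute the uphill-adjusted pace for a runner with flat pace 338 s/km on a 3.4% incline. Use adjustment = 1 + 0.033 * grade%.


Adjustment factor = 1 + 0.033 * 3.4 = 1.1122
Grade-adjusted pace = 338 * 1.1122 = 375.92 s/km

375.92 s/km


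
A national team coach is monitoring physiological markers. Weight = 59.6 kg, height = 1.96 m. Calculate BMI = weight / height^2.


height^2 = 1.96^2 = 3.8416
BMI = 59.6 / 3.8416 = 15.51 kg/m^2

15.51 kg/m^2


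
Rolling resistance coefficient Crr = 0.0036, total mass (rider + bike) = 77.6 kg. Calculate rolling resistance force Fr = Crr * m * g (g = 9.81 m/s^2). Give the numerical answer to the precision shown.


Fr = Crr * m * g
= 0.0036 * 77.6 * 9.81
= 2.741 N

2.741 N


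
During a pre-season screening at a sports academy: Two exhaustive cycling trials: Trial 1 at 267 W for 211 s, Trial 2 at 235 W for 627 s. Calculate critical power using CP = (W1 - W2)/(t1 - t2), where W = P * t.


W1 = 267 * 211 = 56337 J
W2 = 235 * 627 = 147345 J
CP = (56337 - 147345) / (211 - 627)
= -91008 / -416
= 218.77 W

218.77 W


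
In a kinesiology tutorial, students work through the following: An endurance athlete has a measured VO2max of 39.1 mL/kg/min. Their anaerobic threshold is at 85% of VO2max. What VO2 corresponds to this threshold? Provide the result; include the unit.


Anaerobic threshold VO2 = VO2max * 85%
= 39.1 * 0.85
= 33.24 mL/kg/min

33.24 mL/kg/min


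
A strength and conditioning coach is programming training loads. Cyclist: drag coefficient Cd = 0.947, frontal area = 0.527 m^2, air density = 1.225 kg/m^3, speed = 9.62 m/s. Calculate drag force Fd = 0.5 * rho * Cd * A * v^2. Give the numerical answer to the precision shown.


v^2 = 9.62^2 = 92.5444
Fd = 0.5 * 1.225 * 0.947 * 0.527 * 92.5444
= 28.289 N

28.289 N


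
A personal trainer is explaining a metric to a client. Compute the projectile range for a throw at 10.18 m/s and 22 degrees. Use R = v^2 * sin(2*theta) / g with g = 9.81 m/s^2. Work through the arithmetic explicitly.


Two times the angle = 44 degrees
sin(44) = 0.694658
R = 103.6324 * 0.694658 / 9.81 = 7.338 m

7.338 m


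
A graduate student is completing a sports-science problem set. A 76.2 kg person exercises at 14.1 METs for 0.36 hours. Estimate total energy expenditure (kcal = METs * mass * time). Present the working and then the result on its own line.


Energy = METs * mass(kg) * time(h)
= 14.1 * 76.2 * 0.36
= 386.79 kcal

386.79 kcal


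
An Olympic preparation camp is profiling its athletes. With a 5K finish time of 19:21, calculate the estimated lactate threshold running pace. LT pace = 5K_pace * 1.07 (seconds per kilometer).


Race duration = 1161 s for 5 km
Average pace = 1161 / 5 = 232.2 s/km
LT pace = 232.2 * 1.07
= 248.45 s/km

248.45 s/km


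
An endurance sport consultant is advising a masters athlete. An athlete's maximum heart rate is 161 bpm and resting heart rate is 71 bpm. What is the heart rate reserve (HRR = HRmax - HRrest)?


HRR = HRmax - HRrest
= 161 - 71
= 90 bpm

90 bpm


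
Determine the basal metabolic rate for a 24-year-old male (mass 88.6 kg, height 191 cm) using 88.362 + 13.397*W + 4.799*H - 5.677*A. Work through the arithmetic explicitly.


BMR = 88.362 + 13.397*88.6 + 4.799*191 - 5.677*24
= 2055.7 kcal/day

2055.7 kcal/day


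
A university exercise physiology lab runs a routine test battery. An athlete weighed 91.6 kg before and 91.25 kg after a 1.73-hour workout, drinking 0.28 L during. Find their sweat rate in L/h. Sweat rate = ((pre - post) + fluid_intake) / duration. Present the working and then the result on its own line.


Body mass change = 0.35 kg
Total sweat loss = 0.35 + 0.28 = 0.63 L
Rate = 0.63 / 1.73 = 0.364 L/h

0.364 L/h


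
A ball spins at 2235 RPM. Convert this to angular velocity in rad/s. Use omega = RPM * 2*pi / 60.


omega = 2235 * 2 * pi / 60
= 2235 * 6.28318531 / 60
= 14042.919 / 60
= 234.049 rad/s

234.049 rad/s


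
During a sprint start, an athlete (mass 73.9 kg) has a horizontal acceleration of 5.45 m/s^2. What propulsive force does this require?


Propulsive force = mass * acceleration
= 73.9 kg * 5.45 m/s^2
= 402.76 N

402.76 N


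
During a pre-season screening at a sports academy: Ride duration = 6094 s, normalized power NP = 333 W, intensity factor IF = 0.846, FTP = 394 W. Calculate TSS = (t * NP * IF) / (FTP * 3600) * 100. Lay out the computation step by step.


Numerator = 6094 * 333 * 0.846 = 1716789.492
Denominator = 394 * 3600 = 1418400
TSS = 1716789.492 / 1418400 * 100
= 121.04

121.04 TSS


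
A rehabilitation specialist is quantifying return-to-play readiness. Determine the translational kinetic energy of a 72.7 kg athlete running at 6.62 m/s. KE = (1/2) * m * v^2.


KE = 0.5 * m * v^2
= 0.5 * 72.7 * 6.62^2
= 0.5 * 72.7 * 43.8244
= 1593.02 J

1593.02 J


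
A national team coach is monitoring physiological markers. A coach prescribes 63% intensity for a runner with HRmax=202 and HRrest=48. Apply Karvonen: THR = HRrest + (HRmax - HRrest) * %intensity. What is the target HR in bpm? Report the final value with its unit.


Heart rate reserve = 202 - 48 = 154
Intensity fraction = 63 / 100 = 0.63
THR = 48 + 154 * 0.63 = 145.02 bpm

145.02 bpm


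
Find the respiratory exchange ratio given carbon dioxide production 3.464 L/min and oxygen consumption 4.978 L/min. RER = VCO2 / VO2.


VCO2 = 3.464 L/min
VO2 = 4.978 L/min
RER = 3.464 / 4.978 = 0.6959

0.6959


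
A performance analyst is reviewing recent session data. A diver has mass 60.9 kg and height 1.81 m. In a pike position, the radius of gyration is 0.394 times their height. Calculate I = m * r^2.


r = 0.394 * 1.81 = 0.71314 m
I = m * r^2 = 60.9 * 0.508569 = 30.972 kg*m^2

30.972 kg*m^2


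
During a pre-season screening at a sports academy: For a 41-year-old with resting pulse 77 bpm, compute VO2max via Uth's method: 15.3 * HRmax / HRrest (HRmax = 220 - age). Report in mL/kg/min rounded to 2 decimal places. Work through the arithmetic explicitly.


Step 1: HRmax = 220 - 41 = 179 bpm
Step 2: Ratio = 179 / 77 = 2.3247
Step 3: VO2max = 15.3 * 2.3247 = 35.57 mL/kg/min

35.57 mL/kg/min


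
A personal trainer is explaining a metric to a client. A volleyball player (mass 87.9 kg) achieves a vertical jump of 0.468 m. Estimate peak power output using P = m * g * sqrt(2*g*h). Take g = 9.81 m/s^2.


2 * g * h = 2 * 9.81 * 0.468 = 9.18216
sqrt(9.18216) = 3.030208 m/s
P = 87.9 * 9.81 * 3.030208 = 2612.95 W

2612.95 W


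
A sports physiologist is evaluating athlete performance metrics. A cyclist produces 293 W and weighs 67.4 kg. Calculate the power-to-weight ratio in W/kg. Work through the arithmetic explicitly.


P/W = power / mass
= 293 / 67.4
= 4.347 W/kg

4.347 W/kg


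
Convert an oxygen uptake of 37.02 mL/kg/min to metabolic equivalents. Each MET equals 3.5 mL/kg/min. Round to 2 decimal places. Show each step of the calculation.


One MET = 3.5 mL/kg/min
Number of METs = 37.02 / 3.5
= 10.58 METs

10.58 METs


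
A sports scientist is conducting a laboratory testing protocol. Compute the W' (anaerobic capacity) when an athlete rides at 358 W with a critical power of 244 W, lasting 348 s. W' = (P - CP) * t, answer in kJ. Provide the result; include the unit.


Above-CP power = 114 W
Duration = 348 s
W' = 114 * 348 = 39672 J
Convert: 39672 / 1000 = 39.672 kJ

39.672 kJ


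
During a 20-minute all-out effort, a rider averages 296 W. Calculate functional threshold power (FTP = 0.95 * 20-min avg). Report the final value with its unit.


FTP = 0.95 * 296
= 281.2 W

281.2 W


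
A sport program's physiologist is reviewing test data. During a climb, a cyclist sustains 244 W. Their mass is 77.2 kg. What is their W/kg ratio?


Power-to-weight = 244 W / 77.2 kg
= 3.161 W/kg

3.161 W/kg


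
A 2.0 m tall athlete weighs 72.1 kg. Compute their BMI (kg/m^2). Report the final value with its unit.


height^2 = 4.0 m^2
BMI = 72.1 / 4.0 = 18.03 kg/m^2

18.03 kg/m^2


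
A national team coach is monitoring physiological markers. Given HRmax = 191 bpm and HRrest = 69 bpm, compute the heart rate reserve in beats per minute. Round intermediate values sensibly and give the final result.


Heart rate reserve = maximum HR minus resting HR
HRR = 191 - 69 = 122 bpm

122 bpm


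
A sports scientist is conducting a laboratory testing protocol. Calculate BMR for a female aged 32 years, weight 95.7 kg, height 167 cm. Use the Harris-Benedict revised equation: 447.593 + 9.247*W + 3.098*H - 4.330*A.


Substituting values:
W term = 9.247 * 95.7 = 884.9379
H term = 3.098 * 167 = 517.366
A term = 4.330 * 32 = 138.56
BMR = 1711.34 kcal/day

1711.34 kcal/day


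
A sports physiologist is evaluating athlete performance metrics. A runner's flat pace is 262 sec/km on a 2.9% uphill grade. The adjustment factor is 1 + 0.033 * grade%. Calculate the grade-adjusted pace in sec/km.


Factor = 1 + 0.033 * 2.9 = 1.0957
Adjusted pace = 262 * 1.0957
= 287.07 sec/km

287.07 s/km


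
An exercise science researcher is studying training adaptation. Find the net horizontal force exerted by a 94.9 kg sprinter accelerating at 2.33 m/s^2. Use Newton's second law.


Newton's second law: F = m * a
F = 94.9 * 2.33 = 221.12 N

221.12 N


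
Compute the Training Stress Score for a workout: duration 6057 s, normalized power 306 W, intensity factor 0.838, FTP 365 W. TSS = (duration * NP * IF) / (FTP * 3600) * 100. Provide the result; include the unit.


Product = 6057 * 306 * 0.838 = 1553184.396
Base = 365 * 3600 = 1314000
TSS = 1553184.396 / 1314000 * 100 = 118.2

118.2 TSS


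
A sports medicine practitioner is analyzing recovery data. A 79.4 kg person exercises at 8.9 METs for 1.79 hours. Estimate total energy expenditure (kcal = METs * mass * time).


Energy = METs * mass(kg) * time(h)
= 8.9 * 79.4 * 1.79
= 1264.92 kcal

1264.92 kcal


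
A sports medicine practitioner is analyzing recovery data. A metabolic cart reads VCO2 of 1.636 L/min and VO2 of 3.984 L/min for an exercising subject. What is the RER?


RER = VCO2 / VO2 = 1.636 / 3.984 = 0.4106

0.4106


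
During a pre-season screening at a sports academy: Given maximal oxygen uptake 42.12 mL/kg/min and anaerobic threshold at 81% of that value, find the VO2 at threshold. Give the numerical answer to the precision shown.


Percentage as decimal = 0.81
VO2 at AT = 42.12 * 0.81 = 34.12 mL/kg/min

34.12 mL/kg/min


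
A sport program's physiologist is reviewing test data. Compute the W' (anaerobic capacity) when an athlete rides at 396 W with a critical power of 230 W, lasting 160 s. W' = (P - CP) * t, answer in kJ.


Above-CP power = 166 W
Duration = 160 s
W' = 166 * 160 = 26560 J
Convert: 26560 / 1000 = 26.56 kJ

26.56 kJ


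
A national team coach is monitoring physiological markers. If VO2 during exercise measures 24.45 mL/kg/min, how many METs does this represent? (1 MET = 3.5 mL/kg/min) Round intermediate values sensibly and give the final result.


METs = VO2 / 3.5 = 24.45 / 3.5 = 6.99

6.99 METs


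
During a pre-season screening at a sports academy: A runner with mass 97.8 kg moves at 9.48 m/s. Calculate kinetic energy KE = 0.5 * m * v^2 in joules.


v^2 = 9.48^2 = 89.8704
KE = 0.5 * 97.8 * 89.8704
= 4394.66 J

4394.66 J


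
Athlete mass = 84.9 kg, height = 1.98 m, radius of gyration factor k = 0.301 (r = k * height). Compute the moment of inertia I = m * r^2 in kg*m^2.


r = k * height = 0.301 * 1.98 = 0.59598 m
r^2 = 0.59598^2 = 0.355192
I = 84.9 * 0.355192 = 30.156 kg*m^2

30.156 kg*m^2


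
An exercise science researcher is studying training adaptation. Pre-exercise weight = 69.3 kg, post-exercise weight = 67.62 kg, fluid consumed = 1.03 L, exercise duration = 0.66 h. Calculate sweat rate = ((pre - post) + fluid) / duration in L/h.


Weight loss = 69.3 - 67.62 = 1.68 kg (approx L)
Total sweat = 1.68 + 1.03 = 2.71 L
Sweat rate = 2.71 / 0.66 = 4.106 L/h

4.106 L/h


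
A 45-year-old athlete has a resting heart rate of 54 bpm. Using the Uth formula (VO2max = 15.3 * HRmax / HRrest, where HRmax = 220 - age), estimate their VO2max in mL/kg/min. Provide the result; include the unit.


HRmax = 220 - 45 = 175 bpm
Ratio = HRmax / HRrest = 175 / 54 = 3.2407
VO2max = 15.3 * 3.2407 = 49.58 mL/kg/min

49.58 mL/kg/min


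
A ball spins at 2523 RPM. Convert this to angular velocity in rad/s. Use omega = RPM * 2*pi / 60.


omega = 2523 * 2 * pi / 60
= 2523 * 6.28318531 / 60
= 15852.477 / 60
= 264.208 rad/s

264.208 rad/s


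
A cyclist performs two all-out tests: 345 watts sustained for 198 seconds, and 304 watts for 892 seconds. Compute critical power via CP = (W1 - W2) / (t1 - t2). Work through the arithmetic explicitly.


W1 = P1 * t1 = 345 * 198 = 68310 J
W2 = P2 * t2 = 304 * 892 = 271168 J
CP = (68310 - 271168) / (198 - 892)
= 292.3 W

292.3 W


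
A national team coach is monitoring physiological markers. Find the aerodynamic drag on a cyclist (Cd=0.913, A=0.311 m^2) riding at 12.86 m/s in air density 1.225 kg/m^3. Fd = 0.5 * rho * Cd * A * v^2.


Fd = 0.5 * 1.225 * 0.913 * 0.311 * 12.86^2
= 0.5 * 1.225 * 0.913 * 0.311 * 165.3796
= 28.762 N

28.762 N


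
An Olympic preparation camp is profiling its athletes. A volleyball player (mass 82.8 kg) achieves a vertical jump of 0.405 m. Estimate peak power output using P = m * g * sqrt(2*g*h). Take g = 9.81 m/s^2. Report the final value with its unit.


2 * g * h = 2 * 9.81 * 0.405 = 7.9461
sqrt(7.9461) = 2.818883 m/s
P = 82.8 * 9.81 * 2.818883 = 2289.69 W

2289.69 W


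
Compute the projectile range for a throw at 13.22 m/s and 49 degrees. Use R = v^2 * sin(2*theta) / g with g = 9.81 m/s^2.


Two times the angle = 98 degrees
sin(98) = 0.990268
R = 174.7684 * 0.990268 / 9.81 = 17.642 m

17.642 m


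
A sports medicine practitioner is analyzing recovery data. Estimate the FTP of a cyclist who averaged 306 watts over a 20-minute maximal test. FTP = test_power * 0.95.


FTP = 306 * 0.95 = 290.7 W

290.7 W


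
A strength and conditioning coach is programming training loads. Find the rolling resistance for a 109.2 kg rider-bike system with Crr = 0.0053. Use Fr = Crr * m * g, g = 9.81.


m * g = 109.2 * 9.81 = 1071.252 N
Fr = 0.0053 * 1071.252 = 5.678 N

5.678 N


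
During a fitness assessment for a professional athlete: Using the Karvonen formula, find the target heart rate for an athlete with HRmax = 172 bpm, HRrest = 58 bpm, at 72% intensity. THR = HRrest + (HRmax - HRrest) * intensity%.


HRR = 172 - 58 = 114
THR = 58 + 114 * 0.72
= 58 + 82.08
= 140.08 bpm

140.08 bpm


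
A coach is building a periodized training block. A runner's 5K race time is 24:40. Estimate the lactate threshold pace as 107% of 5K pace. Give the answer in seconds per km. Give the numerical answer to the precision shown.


Total race time = 24*60 + 40 = 1480 seconds
5K pace = 1480 / 5 = 296.0 sec/km
LT pace = 296.0 * 1.07 = 316.72 sec/km

316.72 s/km


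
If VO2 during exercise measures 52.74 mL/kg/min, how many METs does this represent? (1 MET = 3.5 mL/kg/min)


METs = VO2 / 3.5 = 52.74 / 3.5 = 15.07

15.07 METs


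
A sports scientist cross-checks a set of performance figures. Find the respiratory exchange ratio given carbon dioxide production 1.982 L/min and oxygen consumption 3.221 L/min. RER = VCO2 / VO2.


VCO2 = 1.982 L/min
VO2 = 3.221 L/min
RER = 1.982 / 3.221 = 0.6153

0.6153


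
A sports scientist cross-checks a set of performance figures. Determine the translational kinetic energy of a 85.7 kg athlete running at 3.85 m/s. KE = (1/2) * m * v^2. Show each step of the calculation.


KE = 0.5 * m * v^2
= 0.5 * 85.7 * 3.85^2
= 0.5 * 85.7 * 14.8225
= 635.14 J

635.14 J


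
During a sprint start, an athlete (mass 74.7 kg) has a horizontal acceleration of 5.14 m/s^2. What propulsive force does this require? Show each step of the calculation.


Propulsive force = mass * acceleration
= 74.7 kg * 5.14 m/s^2
= 383.96 N

383.96 N


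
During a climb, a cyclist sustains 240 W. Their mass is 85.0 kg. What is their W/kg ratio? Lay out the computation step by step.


Power-to-weight = 240 W / 85.0 kg
= 2.824 W/kg

2.824 W/kg


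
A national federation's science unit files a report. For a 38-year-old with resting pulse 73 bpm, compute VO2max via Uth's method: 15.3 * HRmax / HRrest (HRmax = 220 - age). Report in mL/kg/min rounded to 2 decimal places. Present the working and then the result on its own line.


Step 1: HRmax = 220 - 38 = 182 bpm
Step 2: Ratio = 182 / 73 = 2.4932
Step 3: VO2max = 15.3 * 2.4932 = 38.15 mL/kg/min

38.15 mL/kg/min


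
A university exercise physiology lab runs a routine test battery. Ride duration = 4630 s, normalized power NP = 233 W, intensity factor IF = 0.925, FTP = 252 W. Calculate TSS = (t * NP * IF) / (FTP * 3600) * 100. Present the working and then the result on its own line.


Numerator = 4630 * 233 * 0.925 = 997880.75
Denominator = 252 * 3600 = 907200
TSS = 997880.75 / 907200 * 100
= 110.0

110.0 TSS


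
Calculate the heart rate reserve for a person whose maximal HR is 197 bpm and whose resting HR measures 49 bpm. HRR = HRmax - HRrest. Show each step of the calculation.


HRmax = 197 bpm
HRrest = 49 bpm
HRR = 197 - 49 = 148 bpm

148 bpm


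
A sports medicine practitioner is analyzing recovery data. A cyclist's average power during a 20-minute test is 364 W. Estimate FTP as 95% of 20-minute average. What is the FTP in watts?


FTP = 20-min power * 0.95
= 364 * 0.95
= 345.8 W

345.8 W


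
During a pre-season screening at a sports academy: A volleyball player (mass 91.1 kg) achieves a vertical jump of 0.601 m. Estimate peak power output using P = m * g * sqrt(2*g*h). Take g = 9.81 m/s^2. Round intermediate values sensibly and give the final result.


2 * g * h = 2 * 9.81 * 0.601 = 11.79162
sqrt(11.79162) = 3.433893 m/s
P = 91.1 * 9.81 * 3.433893 = 3068.84 W

3068.84 W


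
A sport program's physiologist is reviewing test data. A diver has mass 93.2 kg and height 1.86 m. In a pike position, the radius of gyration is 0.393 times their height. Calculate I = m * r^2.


r = 0.393 * 1.86 = 0.73098 m
I = m * r^2 = 93.2 * 0.534332 = 49.8 kg*m^2

49.8 kg*m^2


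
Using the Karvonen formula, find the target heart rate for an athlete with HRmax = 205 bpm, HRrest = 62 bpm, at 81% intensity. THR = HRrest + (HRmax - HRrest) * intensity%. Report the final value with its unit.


HRR = 205 - 62 = 143
THR = 62 + 143 * 0.81
= 62 + 115.83
= 177.83 bpm

177.83 bpm


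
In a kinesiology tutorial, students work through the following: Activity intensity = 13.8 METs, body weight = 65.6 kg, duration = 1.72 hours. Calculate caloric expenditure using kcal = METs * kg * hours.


kcal = 13.8 * 65.6 * 1.72
= 905.28 * 1.72
= 1557.08 kcal

1557.08 kcal


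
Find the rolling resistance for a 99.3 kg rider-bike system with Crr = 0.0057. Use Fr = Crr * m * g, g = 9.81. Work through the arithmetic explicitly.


m * g = 99.3 * 9.81 = 974.133 N
Fr = 0.0057 * 974.133 = 5.553 N

5.553 N


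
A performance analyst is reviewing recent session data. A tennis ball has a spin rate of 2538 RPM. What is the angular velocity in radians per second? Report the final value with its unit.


Convert RPM to rad/s: multiply by 2*pi and divide by 60
omega = 2538 * 2 * pi / 60
= 265.779 rad/s

265.779 rad/s


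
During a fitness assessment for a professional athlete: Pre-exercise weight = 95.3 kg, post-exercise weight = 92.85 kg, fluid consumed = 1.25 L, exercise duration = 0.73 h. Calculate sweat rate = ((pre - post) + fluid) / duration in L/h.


Weight loss = 95.3 - 92.85 = 2.45 kg (approx L)
Total sweat = 2.45 + 1.25 = 3.7 L
Sweat rate = 3.7 / 0.73 = 5.068 L/h

5.068 L/h


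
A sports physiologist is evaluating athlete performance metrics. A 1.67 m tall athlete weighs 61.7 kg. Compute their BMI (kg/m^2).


height^2 = 2.7889 m^2
BMI = 61.7 / 2.7889 = 22.12 kg/m^2

22.12 kg/m^2


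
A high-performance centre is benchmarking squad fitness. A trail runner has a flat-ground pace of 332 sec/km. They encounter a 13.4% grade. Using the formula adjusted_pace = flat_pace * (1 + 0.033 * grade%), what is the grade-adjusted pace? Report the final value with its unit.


Grade factor = 1 + 0.033 * 13.4 = 1.4422
Adjusted = 332 * 1.4422 = 478.81 sec/km

478.81 s/km


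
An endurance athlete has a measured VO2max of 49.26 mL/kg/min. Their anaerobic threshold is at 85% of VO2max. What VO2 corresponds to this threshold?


Anaerobic threshold VO2 = VO2max * 85%
= 49.26 * 0.85
= 41.87 mL/kg/min

41.87 mL/kg/min


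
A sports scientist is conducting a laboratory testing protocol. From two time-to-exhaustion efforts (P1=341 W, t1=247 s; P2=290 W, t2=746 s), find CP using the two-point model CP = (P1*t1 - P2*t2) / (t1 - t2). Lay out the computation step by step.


Work in trial 1 = 84227 J
Work in trial 2 = 216340 J
Delta work = -132113 J
Delta time = -499 s
CP = -132113 / -499 = 264.76 W

264.76 W


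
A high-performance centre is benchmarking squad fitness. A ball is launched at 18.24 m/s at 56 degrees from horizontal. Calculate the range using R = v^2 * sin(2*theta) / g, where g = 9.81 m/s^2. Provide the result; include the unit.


sin(2 * 56) = sin(112) = 0.927184
v^2 = 18.24^2 = 332.6976
R = 332.6976 * 0.927184 / 9.81
= 31.445 m

31.445 m


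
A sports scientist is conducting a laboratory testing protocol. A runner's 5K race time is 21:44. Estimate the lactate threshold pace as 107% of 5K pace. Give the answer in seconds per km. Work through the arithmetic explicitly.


Total race time = 21*60 + 44 = 1304 seconds
5K pace = 1304 / 5 = 260.8 sec/km
LT pace = 260.8 * 1.07 = 279.06 sec/km

279.06 s/km


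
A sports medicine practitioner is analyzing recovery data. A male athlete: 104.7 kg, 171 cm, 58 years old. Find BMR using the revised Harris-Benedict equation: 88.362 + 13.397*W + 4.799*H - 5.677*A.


Intercept = 88.362
Weight contribution = 13.397 * 104.7 = 1402.6659
Height contribution = 4.799 * 171 = 820.629
Age contribution = 5.677 * 58 = 329.266
BMR = 88.362 + 1402.6659 + 820.629 - 329.266
= 1982.39 kcal/day

1982.39 kcal/day


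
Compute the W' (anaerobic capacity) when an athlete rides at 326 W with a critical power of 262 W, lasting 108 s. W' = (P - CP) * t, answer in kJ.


Above-CP power = 64 W
Duration = 108 s
W' = 64 * 108 = 6912 J
Convert: 6912 / 1000 = 6.912 kJ

6.912 kJ


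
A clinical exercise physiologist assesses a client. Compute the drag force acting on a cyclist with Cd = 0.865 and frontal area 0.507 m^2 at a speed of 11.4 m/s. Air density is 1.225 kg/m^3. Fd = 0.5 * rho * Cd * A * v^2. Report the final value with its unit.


Step 1: v^2 = 129.96
Step 2: Fd = 0.5 * 1.225 * 0.865 * 0.507 * 129.96
= 34.909 N

34.909 N


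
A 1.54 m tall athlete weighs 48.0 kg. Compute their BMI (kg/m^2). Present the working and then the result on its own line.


height^2 = 2.3716 m^2
BMI = 48.0 / 2.3716 = 20.24 kg/m^2

20.24 kg/m^2


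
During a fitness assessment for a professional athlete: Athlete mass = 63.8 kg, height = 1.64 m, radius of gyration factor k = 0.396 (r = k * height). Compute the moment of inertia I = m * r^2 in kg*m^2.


r = k * height = 0.396 * 1.64 = 0.64944 m
r^2 = 0.64944^2 = 0.421772
I = 63.8 * 0.421772 = 26.909 kg*m^2

26.909 kg*m^2


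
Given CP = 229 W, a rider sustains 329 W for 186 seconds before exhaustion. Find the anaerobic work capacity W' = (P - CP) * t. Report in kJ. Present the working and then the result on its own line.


Excess power = 329 - 229 = 100 W
Work above CP = 100 * 186 = 18600 J
W' = 18.6 kJ

18.6 kJ


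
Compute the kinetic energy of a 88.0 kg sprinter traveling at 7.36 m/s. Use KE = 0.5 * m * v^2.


Velocity squared = 54.1696
KE = 0.5 * 88.0 * 54.1696 = 2383.46 J

2383.46 J


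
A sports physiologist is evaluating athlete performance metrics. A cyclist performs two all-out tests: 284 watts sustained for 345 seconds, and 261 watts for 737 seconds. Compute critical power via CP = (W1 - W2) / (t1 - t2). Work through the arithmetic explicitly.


W1 = P1 * t1 = 284 * 345 = 97980 J
W2 = P2 * t2 = 261 * 737 = 192357 J
CP = (97980 - 192357) / (345 - 737)
= 240.76 W

240.76 W


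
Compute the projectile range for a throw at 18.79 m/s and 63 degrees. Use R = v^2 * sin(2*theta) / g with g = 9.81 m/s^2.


Two times the angle = 126 degrees
sin(126) = 0.809017
R = 353.0641 * 0.809017 / 9.81 = 29.117 m

29.117 m


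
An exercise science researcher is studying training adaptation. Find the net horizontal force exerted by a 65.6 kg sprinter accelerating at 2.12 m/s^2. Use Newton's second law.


Newton's second law: F = m * a
F = 65.6 * 2.12 = 139.07 N

139.07 N


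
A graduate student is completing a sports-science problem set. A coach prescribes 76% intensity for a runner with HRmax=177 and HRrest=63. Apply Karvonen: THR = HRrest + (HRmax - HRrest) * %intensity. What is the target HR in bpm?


Heart rate reserve = 177 - 63 = 114
Intensity fraction = 76 / 100 = 0.76
THR = 63 + 114 * 0.76 = 149.64 bpm

149.64 bpm


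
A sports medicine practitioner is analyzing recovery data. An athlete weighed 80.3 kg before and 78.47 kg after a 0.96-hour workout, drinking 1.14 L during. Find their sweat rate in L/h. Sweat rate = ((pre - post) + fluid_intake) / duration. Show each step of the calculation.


Body mass change = 1.83 kg
Total sweat loss = 1.83 + 1.14 = 2.97 L
Rate = 2.97 / 0.96 = 3.094 L/h

3.094 L/h


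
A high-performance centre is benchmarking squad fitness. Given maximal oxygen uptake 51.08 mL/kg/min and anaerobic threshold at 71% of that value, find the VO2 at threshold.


Percentage as decimal = 0.71
VO2 at AT = 51.08 * 0.71 = 36.27 mL/kg/min

36.27 mL/kg/min


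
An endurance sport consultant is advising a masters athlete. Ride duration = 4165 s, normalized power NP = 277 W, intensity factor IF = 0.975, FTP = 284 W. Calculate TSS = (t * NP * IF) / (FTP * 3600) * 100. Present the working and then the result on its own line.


Numerator = 4165 * 277 * 0.975 = 1124862.375
Denominator = 284 * 3600 = 1022400
TSS = 1124862.375 / 1022400 * 100
= 110.02

110.02 TSS


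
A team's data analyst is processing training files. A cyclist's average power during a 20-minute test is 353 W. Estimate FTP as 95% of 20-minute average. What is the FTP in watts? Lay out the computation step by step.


FTP = 20-min power * 0.95
= 353 * 0.95
= 335.35 W

335.35 W


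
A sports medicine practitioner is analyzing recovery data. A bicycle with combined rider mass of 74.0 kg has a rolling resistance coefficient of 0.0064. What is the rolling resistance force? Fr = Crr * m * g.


Fr = 0.0064 * 74.0 * 9.81
= 0.4736 * 9.81
= 4.646 N

4.646 N


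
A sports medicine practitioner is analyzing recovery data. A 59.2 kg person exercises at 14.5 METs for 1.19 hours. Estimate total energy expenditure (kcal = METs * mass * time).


Energy = METs * mass(kg) * time(h)
= 14.5 * 59.2 * 1.19
= 1021.5 kcal

1021.5 kcal


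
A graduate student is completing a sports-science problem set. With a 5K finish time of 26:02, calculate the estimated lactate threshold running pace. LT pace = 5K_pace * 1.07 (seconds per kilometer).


Race duration = 1562 s for 5 km
Average pace = 1562 / 5 = 312.4 s/km
LT pace = 312.4 * 1.07
= 334.27 s/km

334.27 s/km


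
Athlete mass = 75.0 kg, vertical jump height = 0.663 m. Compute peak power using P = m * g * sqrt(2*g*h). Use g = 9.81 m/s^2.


sqrt(2 * 9.81 * 0.663) = sqrt(13.00806) = 3.606669 m/s
P = 75.0 * 9.81 * 3.606669
= 2653.61 W

2653.61 W


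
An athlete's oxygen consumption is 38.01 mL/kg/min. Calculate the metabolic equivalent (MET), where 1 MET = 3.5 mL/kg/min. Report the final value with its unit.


MET = VO2 / 3.5
= 38.01 / 3.5
= 10.86 METs

10.86 METs


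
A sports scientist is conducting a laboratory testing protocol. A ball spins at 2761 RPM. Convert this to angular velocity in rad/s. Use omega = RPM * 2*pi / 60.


omega = 2761 * 2 * pi / 60
= 2761 * 6.28318531 / 60
= 17347.875 / 60
= 289.131 rad/s

289.131 rad/s


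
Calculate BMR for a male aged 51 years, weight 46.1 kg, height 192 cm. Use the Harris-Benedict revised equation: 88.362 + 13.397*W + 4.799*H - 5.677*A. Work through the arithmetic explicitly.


Substituting values:
W term = 13.397 * 46.1 = 617.6017
H term = 4.799 * 192 = 921.408
A term = 5.677 * 51 = 289.527
BMR = 1337.84 kcal/day

1337.84 kcal/day


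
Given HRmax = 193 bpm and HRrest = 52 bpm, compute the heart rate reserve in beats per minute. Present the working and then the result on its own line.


Heart rate reserve = maximum HR minus resting HR
HRR = 193 - 52 = 141 bpm

141 bpm


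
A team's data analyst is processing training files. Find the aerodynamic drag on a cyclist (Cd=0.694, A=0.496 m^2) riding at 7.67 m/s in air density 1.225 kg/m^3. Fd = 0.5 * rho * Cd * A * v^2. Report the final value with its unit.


Fd = 0.5 * 1.225 * 0.694 * 0.496 * 7.67^2
= 0.5 * 1.225 * 0.694 * 0.496 * 58.8289
= 12.403 N

12.403 N


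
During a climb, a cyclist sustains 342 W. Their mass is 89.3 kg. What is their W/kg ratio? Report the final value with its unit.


Power-to-weight = 342 W / 89.3 kg
= 3.83 W/kg

3.83 W/kg


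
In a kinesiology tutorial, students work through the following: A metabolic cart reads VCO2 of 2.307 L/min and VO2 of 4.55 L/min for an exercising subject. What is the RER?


RER = VCO2 / VO2 = 2.307 / 4.55 = 0.507

0.507


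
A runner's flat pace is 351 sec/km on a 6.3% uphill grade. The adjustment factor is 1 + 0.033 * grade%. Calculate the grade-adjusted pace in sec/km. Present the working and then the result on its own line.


Factor = 1 + 0.033 * 6.3 = 1.2079
Adjusted pace = 351 * 1.2079
= 423.97 sec/km

423.97 s/km


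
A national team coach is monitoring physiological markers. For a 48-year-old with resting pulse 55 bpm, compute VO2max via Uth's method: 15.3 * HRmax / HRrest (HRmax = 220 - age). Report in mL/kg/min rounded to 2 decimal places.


Step 1: HRmax = 220 - 48 = 172 bpm
Step 2: Ratio = 172 / 55 = 3.1273
Step 3: VO2max = 15.3 * 3.1273 = 47.85 mL/kg/min

47.85 mL/kg/min


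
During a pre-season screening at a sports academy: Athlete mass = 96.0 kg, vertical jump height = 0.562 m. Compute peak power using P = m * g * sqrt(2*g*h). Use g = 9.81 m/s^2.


sqrt(2 * 9.81 * 0.562) = sqrt(11.02644) = 3.320608 m/s
P = 96.0 * 9.81 * 3.320608
= 3127.22 W

3127.22 W


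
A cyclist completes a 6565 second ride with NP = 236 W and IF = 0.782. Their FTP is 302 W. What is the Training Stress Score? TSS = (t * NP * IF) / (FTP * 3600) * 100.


t * NP * IF = 6565 * 236 * 0.782 = 1211583.88
FTP * 3600 = 1087200
TSS = (1211583.88 / 1087200) * 100 = 111.44

111.44 TSS


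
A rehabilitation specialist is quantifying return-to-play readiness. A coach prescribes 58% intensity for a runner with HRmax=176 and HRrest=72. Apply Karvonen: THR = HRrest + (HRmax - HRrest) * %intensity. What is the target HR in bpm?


Heart rate reserve = 176 - 72 = 104
Intensity fraction = 58 / 100 = 0.58
THR = 72 + 104 * 0.58 = 132.32 bpm

132.32 bpm


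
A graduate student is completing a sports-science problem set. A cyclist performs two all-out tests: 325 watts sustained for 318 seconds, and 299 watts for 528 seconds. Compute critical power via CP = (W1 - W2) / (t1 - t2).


W1 = P1 * t1 = 325 * 318 = 103350 J
W2 = P2 * t2 = 299 * 528 = 157872 J
CP = (103350 - 157872) / (318 - 528)
= 259.63 W

259.63 W


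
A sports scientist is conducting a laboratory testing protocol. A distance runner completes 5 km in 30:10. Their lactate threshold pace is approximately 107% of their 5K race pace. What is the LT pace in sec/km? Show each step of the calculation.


Convert to seconds: 30 min 10 s = 1810 s
Pace per km = 1810 / 5 = 362.0 s/km
LT pace = 362.0 * 1.07 = 387.34 s/km

387.34 s/km
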